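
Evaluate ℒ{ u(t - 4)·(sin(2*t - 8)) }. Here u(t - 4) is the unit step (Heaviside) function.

2*exp(-4*s)/(s^2 + 4)

By the second shifting theorem, L{u(t - c)·g(t - c)} = e^(-cs)·G(s) with c = 4 and G(s) = L{g(t)}.
L{sin(2t)} = 2/(s^2 + 4).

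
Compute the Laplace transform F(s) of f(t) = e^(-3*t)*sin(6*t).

F(s) = 6/((s + 3)^2 + 36)

L{sin(6t)} = 6/(s^2 + 36).
By the first shifting theorem, multiplying by e^(-3t) replaces s with s + 3.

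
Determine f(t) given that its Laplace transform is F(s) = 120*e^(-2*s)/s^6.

The factor e^(-2s) signals a time shift by c = 2 (second shifting theorem).
L{t^5} = 5!/s^6 = 120/s^6, so L^-1{120/s^6} = t^5.
Hence the inverse is u(t - 2) times that function evaluated at t - 2.

f(t) = Heaviside(t - 2)*((t - 2)^5)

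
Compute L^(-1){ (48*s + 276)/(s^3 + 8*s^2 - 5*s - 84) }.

Factor the denominator: s^3 + 8*s^2 - 5*s - 84 = (s - 3)*(s + 4)*(s + 7).
Partial fraction decomposition gives [-2/(s + 7)] + [-4/(s + 4)] + [6/(s - 3)].
Invert each term: -2/(s + 7) ↔ -2e^(-7t); -4/(s + 4) ↔ -4e^(-4t); 6/(s - 3) ↔ 6e^(3t).

6*exp(3*t) - 4*exp(-4*t) - 2*exp(-7*t)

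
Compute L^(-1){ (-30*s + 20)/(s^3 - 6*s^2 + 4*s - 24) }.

-4*exp(6*t) - 3*sin(2*t) + 4*cos(2*t)

Factor the denominator: s^3 - 6*s^2 + 4*s - 24 = (s - 6)*(s^2 + 4).
Partial fraction decomposition gives [-4/(s - 6)] + [4*s/(s^2 + 4)] + [-6/(s^2 + 4)].
Invert each term: -4/(s - 6) ↔ -4e^(6t); 4·s/(s^2 + 4) ↔ 4cos(2t); -3·2/(s^2 + 4) ↔ -3sin(2t).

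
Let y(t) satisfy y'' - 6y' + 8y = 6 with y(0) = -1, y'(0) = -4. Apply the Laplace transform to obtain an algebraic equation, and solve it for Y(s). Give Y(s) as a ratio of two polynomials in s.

Transform both sides with L{·}.
Using L{y''} = s^2 Y - s·y(0) - y'(0) and L{y'} = sY - y(0), with y(0) = -1, y'(0) = -4, the left side becomes (s^2 - 6*s + 8)Y - (-s + 2).
The right side is L{6} = 6/s.
So (s^2 - 6*s + 8)Y = 6/s + (-s + 2).
Isolate Y and clear denominators.

Y(s) = (-s^2 + 2*s + 6)/(s^3 - 6*s^2 + 8*s)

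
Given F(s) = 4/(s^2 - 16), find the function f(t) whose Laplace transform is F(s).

Since L{sinh(4t)} = 4/(s^2 - 16), the inverse is sinh(4*t).

f(t) = sinh(4*t)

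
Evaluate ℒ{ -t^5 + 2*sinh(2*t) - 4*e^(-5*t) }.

Apply the Laplace transform termwise.
(2)·[L{sinh(2t)} = 2/(s^2 - 4)]; (-1)·[L{t^5} = 5!/s^6 = 120/s^6]; (-4)·[L{e^(-5t)} = 1/(s + 5)].

4/(s^2 - 4) - 4/(s + 5) - 120/s^6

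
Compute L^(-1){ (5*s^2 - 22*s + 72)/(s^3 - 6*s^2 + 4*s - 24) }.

3*exp(6*t) - 5*sin(2*t) + 2*cos(2*t)

Factor the denominator: s^3 - 6*s^2 + 4*s - 24 = (s - 6)*(s^2 + 4).
Partial fraction decomposition gives [3/(s - 6)] + [2*s/(s^2 + 4)] + [-10/(s^2 + 4)].
Invert each term: 3/(s - 6) ↔ 3e^(6t); 2·s/(s^2 + 4) ↔ 2cos(2t); -5·2/(s^2 + 4) ↔ -5sin(2t).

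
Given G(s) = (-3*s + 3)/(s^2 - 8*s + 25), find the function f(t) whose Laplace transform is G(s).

f(t) = -3*exp(4*t)*sin(3*t) - 3*exp(4*t)*cos(3*t)

Complete the square in the denominator: s^2 - 8*s + 25 = (s - 4)^2 + 3^2.
Split the numerator to match: -3*s + 3 = -3·(s - 4) - 3·3.
Invert each term: -3·(s - 4)/((s - 4)^2 + 9) ↔ -3e^(4t)cos(3t); -3·3/((s - 4)^2 + 9) ↔ -3e^(4t)sin(3t).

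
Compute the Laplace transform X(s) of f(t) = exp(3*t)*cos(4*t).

X(s) = (s - 3)/((s - 3)^2 + 16)

L{cos(4t)} = s/(s^2 + 16).
By the first shifting theorem, multiplying by e^(3t) replaces s with s - 3.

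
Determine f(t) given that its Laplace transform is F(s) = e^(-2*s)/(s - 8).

f(t) = Heaviside(t - 2)*(exp(8*t - 16))

The factor e^(-2s) signals a time shift by c = 2 (second shifting theorem).
L{e^(8t)} = 1/(s - 8), so L^-1{1/(s - 8)} = e^(8*t).
Hence the inverse is u(t - 2) times that function evaluated at t - 2.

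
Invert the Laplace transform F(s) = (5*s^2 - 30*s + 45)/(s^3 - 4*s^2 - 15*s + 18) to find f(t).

f(t) = exp(6*t) - exp(t) + 5*exp(-3*t)

Factor the denominator: s^3 - 4*s^2 - 15*s + 18 = (s - 6)*(s - 1)*(s + 3).
Partial fraction decomposition gives [1/(s - 6)] + [5/(s + 3)] + [-1/(s - 1)].
Invert each term: 1/(s - 6) ↔ e^(6t); 5/(s + 3) ↔ 5e^(-3t); -1/(s - 1) ↔ -e^(t).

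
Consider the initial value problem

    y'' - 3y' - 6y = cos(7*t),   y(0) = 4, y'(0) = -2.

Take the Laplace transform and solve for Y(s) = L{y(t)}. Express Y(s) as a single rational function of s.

Take the Laplace transform of both sides.
Using L{y''} = s^2 Y - s·y(0) - y'(0) and L{y'} = sY - y(0), with y(0) = 4, y'(0) = -2, the left side becomes (s^2 - 3*s - 6)Y - (4*s - 14).
The right side is L{cos(7*t)} = s/(s^2 + 49).
So (s^2 - 3*s - 6)Y = s/(s^2 + 49) + (4*s - 14).
Solve for Y(s) and write it as one ratio of polynomials.

Y(s) = (4*s^3 - 14*s^2 + 197*s - 686)/(s^4 - 3*s^3 + 43*s^2 - 147*s - 294)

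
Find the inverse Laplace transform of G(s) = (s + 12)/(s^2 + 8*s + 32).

2*exp(-4*t)*sin(4*t) + exp(-4*t)*cos(4*t)

Complete the square in the denominator: s^2 + 8*s + 32 = (s + 4)^2 + 4^2.
Split the numerator to match: s + 12 = 1·(s + 4) + 2·4.
Invert each term: 1·(s + 4)/((s + 4)^2 + 16) ↔ e^(-4t)cos(4t); 2·4/((s + 4)^2 + 16) ↔ 2e^(-4t)sin(4t).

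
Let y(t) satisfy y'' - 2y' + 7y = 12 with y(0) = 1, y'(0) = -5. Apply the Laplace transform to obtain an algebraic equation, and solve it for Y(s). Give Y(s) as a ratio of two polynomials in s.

Transform both sides with L{·}.
The derivative rules (L{y''} = s^2 Y - s·y(0) - y'(0) and L{y'} = sY - y(0), with y(0) = 1, y'(0) = -5) turn the left side into (s^2 - 2*s + 7)Y - (s - 7).
The right side is L{12} = 12/s.
So (s^2 - 2*s + 7)Y = 12/s + (s - 7).
Divide through and combine into a single rational function.

Y(s) = (s^2 - 7*s + 12)/(s^3 - 2*s^2 + 7*s)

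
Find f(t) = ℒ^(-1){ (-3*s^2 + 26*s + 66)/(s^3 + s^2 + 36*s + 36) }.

Factor the denominator: s^3 + s^2 + 36*s + 36 = (s + 1)*(s^2 + 36).
Partial fraction decomposition gives [1/(s + 1)] + [-4*s/(s^2 + 36)] + [30/(s^2 + 36)].
Invert each term: 1/(s + 1) ↔ e^(-t); -4·s/(s^2 + 36) ↔ -4cos(6t); 5·6/(s^2 + 36) ↔ 5sin(6t).

f(t) = 5*sin(6*t) - 4*cos(6*t) + exp(-t)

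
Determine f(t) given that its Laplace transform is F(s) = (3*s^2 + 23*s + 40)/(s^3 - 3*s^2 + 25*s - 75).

Factor the denominator: s^3 - 3*s^2 + 25*s - 75 = (s - 3)*(s^2 + 25).
Partial fraction decomposition gives [4/(s - 3)] + [-s/(s^2 + 25)] + [20/(s^2 + 25)].
Invert each term: 4/(s - 3) ↔ 4e^(3t); -1·s/(s^2 + 25) ↔ -cos(5t); 4·5/(s^2 + 25) ↔ 4sin(5t).

f(t) = 4*exp(3*t) + 4*sin(5*t) - cos(5*t)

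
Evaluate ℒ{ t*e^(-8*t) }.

(s + 8)^(-2)

L{e^(-8t)} = 1/(s + 8).
Then apply L{t·g(t)} = -d/ds[G(s)] with G(s) = 1/(s + 8):
differentiating 1 time and applying the sign gives (s + 8)^(-2).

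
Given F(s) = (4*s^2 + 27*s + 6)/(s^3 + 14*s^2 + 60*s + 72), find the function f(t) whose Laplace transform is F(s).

Factor the denominator: s^3 + 14*s^2 + 60*s + 72 = (s + 2)*(s + 6)^2.
Partial fraction decomposition gives [6/(s + 6)] + [3/(s + 6)^2] + [-2/(s + 2)].
Invert each term: 6/(s + 6) ↔ 6e^(-6t); 3/(s + 6)^2 ↔ 3t·e^(-6t); -2/(s + 2) ↔ -2e^(-2t).

f(t) = 3*t*exp(-6*t) - 2*exp(-2*t) + 6*exp(-6*t)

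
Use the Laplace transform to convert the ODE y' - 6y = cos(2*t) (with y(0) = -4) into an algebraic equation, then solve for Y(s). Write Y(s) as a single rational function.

Y(s) = (-4*s^2 + s - 16)/(s^3 - 6*s^2 + 4*s - 24)

Transform both sides with L{·}.
With L{y'} = sY - y(0) = sY - (-4): the LHS transforms to (s - 6)Y - (-4).
The right side is L{cos(2*t)} = s/(s^2 + 4).
So (s - 6)Y = s/(s^2 + 4) + (-4).
Solve for Y(s) and write it as one ratio of polynomials.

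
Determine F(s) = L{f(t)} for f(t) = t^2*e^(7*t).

L{t^2} = 2!/s^3 = 2/s^3.
By the first shifting theorem, multiplying by e^(7t) replaces s with s - 7.

F(s) = 2/(s - 7)^3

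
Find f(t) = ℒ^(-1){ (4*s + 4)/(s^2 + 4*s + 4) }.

Factor the denominator: s^2 + 4*s + 4 = (s + 2)^2.
Partial fraction decomposition gives [4/(s + 2)] + [-4/(s + 2)^2].
Invert each term: 4/(s + 2) ↔ 4e^(-2t); -4/(s + 2)^2 ↔ -4t·e^(-2t).

f(t) = -4*t*exp(-2*t) + 4*exp(-2*t)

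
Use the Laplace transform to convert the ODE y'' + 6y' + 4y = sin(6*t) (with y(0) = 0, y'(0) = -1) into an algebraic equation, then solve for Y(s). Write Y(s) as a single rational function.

Y(s) = (-s^2 - 30)/(s^4 + 6*s^3 + 40*s^2 + 216*s + 144)

Transform both sides with L{·}.
With L{y''} = s^2 Y - s·y(0) - y'(0) and L{y'} = sY - y(0), with y(0) = 0, y'(0) = -1: the LHS transforms to (s^2 + 6*s + 4)Y - (-1).
The right side is L{sin(6*t)} = 6/(s^2 + 36).
So (s^2 + 6*s + 4)Y = 6/(s^2 + 36) + (-1).
Divide through and combine into a single rational function.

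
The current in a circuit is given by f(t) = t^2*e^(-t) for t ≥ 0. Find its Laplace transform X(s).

X(s) = 2/(s + 1)^3

L{e^(-t)} = 1/(s + 1).
Then apply L{t^2·g(t)} = (-1)^2 d^2/ds^2[G(s)] with G(s) = 1/(s + 1):
differentiating 2 times and applying the sign gives 2/(s + 1)^3.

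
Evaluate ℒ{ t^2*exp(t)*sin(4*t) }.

L{sin(4t)} = 4/(s^2 + 16).
Multiplying by e^(t) shifts s → s - 1, so L{exp(t)*sin(4*t)} = 4/((s - 1)^2 + 16).
Then apply L{t^2·g(t)} = (-1)^2 d^2/ds^2[G(s)] with G(s) = 4/((s - 1)^2 + 16):
differentiating 2 times and applying the sign gives 8*(3*s^2 - 6*s - 13)/(s^2 - 2*s + 17)^3.

8*(3*s^2 - 6*s - 13)/(s^2 - 2*s + 17)^3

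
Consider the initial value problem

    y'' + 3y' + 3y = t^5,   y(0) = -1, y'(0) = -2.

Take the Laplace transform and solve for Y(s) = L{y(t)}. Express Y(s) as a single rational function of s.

Y(s) = (-s^7 - 5*s^6 + 120)/(s^8 + 3*s^7 + 3*s^6)

Apply the Laplace transform to the equation.
With L{y''} = s^2 Y - s·y(0) - y'(0) and L{y'} = sY - y(0), with y(0) = -1, y'(0) = -2: the LHS transforms to (s^2 + 3*s + 3)Y - (-s - 5).
The right side is L{t^5} = 120/s^6.
So (s^2 + 3*s + 3)Y = 120/s^6 + (-s - 5).
Solve for Y(s) and write it as one ratio of polynomials.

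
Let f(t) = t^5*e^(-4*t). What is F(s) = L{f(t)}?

L{t^5} = 5!/s^6 = 120/s^6.
By the first shifting theorem, multiplying by e^(-4t) replaces s with s + 4.

F(s) = 120/(s + 4)^6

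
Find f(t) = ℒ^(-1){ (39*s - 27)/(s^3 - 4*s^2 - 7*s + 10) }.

Factor the denominator: s^3 - 4*s^2 - 7*s + 10 = (s - 5)*(s - 1)*(s + 2).
Partial fraction decomposition gives [-1/(s - 1)] + [6/(s - 5)] + [-5/(s + 2)].
Invert each term: -1/(s - 1) ↔ -e^(t); 6/(s - 5) ↔ 6e^(5t); -5/(s + 2) ↔ -5e^(-2t).

f(t) = 6*exp(5*t) - exp(t) - 5*exp(-2*t)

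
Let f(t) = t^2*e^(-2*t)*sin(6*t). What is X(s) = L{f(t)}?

X(s) = 36*(s^2 + 4*s - 8)/(s^2 + 4*s + 40)^3

L{sin(6t)} = 6/(s^2 + 36).
Multiplying by e^(-2t) shifts s → s + 2, so L{e^(-2*t)*sin(6*t)} = 6/((s + 2)^2 + 36).
Then apply L{t^2·g(t)} = (-1)^2 d^2/ds^2[G(s)] with G(s) = 6/((s + 2)^2 + 36):
differentiating 2 times and applying the sign gives 36*(s^2 + 4*s - 8)/(s^2 + 4*s + 40)^3.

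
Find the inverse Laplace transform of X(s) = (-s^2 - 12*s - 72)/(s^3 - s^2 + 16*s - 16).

-5*exp(t) - 2*sin(4*t) + 4*cos(4*t)

Factor the denominator: s^3 - s^2 + 16*s - 16 = (s - 1)*(s^2 + 16).
Partial fraction decomposition gives [-5/(s - 1)] + [4*s/(s^2 + 16)] + [-8/(s^2 + 16)].
Invert each term: -5/(s - 1) ↔ -5e^(t); 4·s/(s^2 + 16) ↔ 4cos(4t); -2·4/(s^2 + 16) ↔ -2sin(4t).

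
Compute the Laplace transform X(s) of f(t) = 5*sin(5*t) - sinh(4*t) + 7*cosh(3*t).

X(s) = 7*s/(s^2 - 9) + 25/(s^2 + 25) - 4/(s^2 - 16)

The transform is linear, so treat each term independently.
(-1)·[L{sinh(4t)} = 4/(s^2 - 16)]; (5)·[L{sin(5t)} = 5/(s^2 + 25)]; (7)·[L{cosh(3t)} = s/(s^2 - 9)].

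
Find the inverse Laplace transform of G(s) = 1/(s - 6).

Since L{e^(6t)} = 1/(s - 6), the inverse is e^(6*t).

exp(6*t)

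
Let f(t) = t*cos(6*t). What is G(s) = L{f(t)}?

G(s) = (s - 6)*(s + 6)/(s^2 + 36)^2

L{cos(6t)} = s/(s^2 + 36).
Then apply L{t·g(t)} = -d/ds[H(s)] with H(s) = s/(s^2 + 36):
differentiating 1 time and applying the sign gives (s - 6)*(s + 6)/(s^2 + 36)^2.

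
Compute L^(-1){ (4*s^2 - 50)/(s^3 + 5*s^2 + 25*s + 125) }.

Factor the denominator: s^3 + 5*s^2 + 25*s + 125 = (s + 5)*(s^2 + 25).
Partial fraction decomposition gives [1/(s + 5)] + [3*s/(s^2 + 25)] + [-15/(s^2 + 25)].
Invert each term: 1/(s + 5) ↔ e^(-5t); 3·s/(s^2 + 25) ↔ 3cos(5t); -3·5/(s^2 + 25) ↔ -3sin(5t).

-3*sin(5*t) + 3*cos(5*t) + exp(-5*t)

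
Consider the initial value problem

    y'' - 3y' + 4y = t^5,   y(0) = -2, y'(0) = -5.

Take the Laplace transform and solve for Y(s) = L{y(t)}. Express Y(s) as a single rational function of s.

Apply the Laplace transform to the equation.
Using L{y''} = s^2 Y - s·y(0) - y'(0) and L{y'} = sY - y(0), with y(0) = -2, y'(0) = -5, the left side becomes (s^2 - 3*s + 4)Y - (-2*s + 1).
The right side is L{t^5} = 120/s^6.
So (s^2 - 3*s + 4)Y = 120/s^6 + (-2*s + 1).
Isolate Y and clear denominators.

Y(s) = (-2*s^7 + s^6 + 120)/(s^8 - 3*s^7 + 4*s^6)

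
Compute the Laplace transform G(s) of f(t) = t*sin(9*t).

G(s) = 18*s/(s^2 + 81)^2

L{sin(9t)} = 9/(s^2 + 81).
Then apply L{t·g(t)} = -d/ds[H(s)] with H(s) = 9/(s^2 + 81):
differentiating 1 time and applying the sign gives 18*s/(s^2 + 81)^2.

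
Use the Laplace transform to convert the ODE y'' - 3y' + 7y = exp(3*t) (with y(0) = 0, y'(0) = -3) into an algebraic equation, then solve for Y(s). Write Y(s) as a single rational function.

Transform both sides with L{·}.
Using L{y''} = s^2 Y - s·y(0) - y'(0) and L{y'} = sY - y(0), with y(0) = 0, y'(0) = -3, the left side becomes (s^2 - 3*s + 7)Y - (-3).
The right side is L{exp(3*t)} = 1/(s - 3).
So (s^2 - 3*s + 7)Y = 1/(s - 3) + (-3).
Isolate Y and clear denominators.

Y(s) = (-3*s + 10)/(s^3 - 6*s^2 + 16*s - 21)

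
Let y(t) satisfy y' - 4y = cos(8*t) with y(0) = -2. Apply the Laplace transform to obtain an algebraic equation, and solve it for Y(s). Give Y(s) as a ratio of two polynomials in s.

Take the Laplace transform of both sides.
The derivative rules (L{y'} = sY - y(0) = sY - (-2)) turn the left side into (s - 4)Y - (-2).
The right side is L{cos(8*t)} = s/(s^2 + 64).
So (s - 4)Y = s/(s^2 + 64) + (-2).
Divide through and combine into a single rational function.

Y(s) = (-2*s^2 + s - 128)/(s^3 - 4*s^2 + 64*s - 256)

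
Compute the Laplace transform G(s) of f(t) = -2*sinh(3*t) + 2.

G(s) = -6/(s^2 - 9) + 2/s

By linearity of the Laplace transform, transform each term separately.
(-2)·[L{sinh(3t)} = 3/(s^2 - 9)]; L{2} = 2/s.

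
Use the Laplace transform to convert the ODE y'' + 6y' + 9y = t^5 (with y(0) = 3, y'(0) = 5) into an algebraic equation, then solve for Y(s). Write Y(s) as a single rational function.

Take the Laplace transform of both sides.
Using L{y''} = s^2 Y - s·y(0) - y'(0) and L{y'} = sY - y(0), with y(0) = 3, y'(0) = 5, the left side becomes (s^2 + 6*s + 9)Y - (3*s + 23).
The right side is L{t^5} = 120/s^6.
So (s^2 + 6*s + 9)Y = 120/s^6 + (3*s + 23).
Solve for Y(s) and write it as one ratio of polynomials.

Y(s) = (3*s^7 + 23*s^6 + 120)/(s^8 + 6*s^7 + 9*s^6)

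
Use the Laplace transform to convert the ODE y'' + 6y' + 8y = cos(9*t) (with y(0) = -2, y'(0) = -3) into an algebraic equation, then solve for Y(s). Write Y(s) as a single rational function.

Y(s) = (-2*s^3 - 15*s^2 - 161*s - 1215)/(s^4 + 6*s^3 + 89*s^2 + 486*s + 648)

Apply the Laplace transform to the equation.
With L{y''} = s^2 Y - s·y(0) - y'(0) and L{y'} = sY - y(0), with y(0) = -2, y'(0) = -3: the LHS transforms to (s^2 + 6*s + 8)Y - (-2*s - 15).
The right side is L{cos(9*t)} = s/(s^2 + 81).
So (s^2 + 6*s + 8)Y = s/(s^2 + 81) + (-2*s - 15).
Solve for Y(s) and write it as one ratio of polynomials.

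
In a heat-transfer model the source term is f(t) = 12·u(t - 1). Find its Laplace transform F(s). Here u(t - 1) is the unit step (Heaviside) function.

By the second shifting theorem, L{u(t - c)·g(t - c)} = e^(-cs)·G(s) with c = 1 and G(s) = L{g(t)}.
L{12} = 12/s.

F(s) = 12*exp(-s)/s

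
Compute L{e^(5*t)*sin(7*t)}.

L{sin(7t)} = 7/(s^2 + 49).
By the first shifting theorem, multiplying by e^(5t) replaces s with s - 5.

7/((s - 5)^2 + 49)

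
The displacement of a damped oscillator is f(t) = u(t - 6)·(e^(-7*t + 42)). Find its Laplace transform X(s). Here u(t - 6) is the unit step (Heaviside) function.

X(s) = exp(-6*s)/(s + 7)

By the second shifting theorem, L{u(t - c)·g(t - c)} = e^(-cs)·G(s) with c = 6 and G(s) = L{g(t)}.
L{e^(-7t)} = 1/(s + 7).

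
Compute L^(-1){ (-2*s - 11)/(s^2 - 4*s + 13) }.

Complete the square in the denominator: s^2 - 4*s + 13 = (s - 2)^2 + 3^2.
Split the numerator to match: -2*s - 11 = -2·(s - 2) - 5·3.
Invert each term: -2·(s - 2)/((s - 2)^2 + 9) ↔ -2e^(2t)cos(3t); -5·3/((s - 2)^2 + 9) ↔ -5e^(2t)sin(3t).

-5*exp(2*t)*sin(3*t) - 2*exp(2*t)*cos(3*t)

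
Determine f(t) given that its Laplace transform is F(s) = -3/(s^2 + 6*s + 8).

Rewrite the denominator: s^2 + 6*s + 8 = (s + 3)^2 - 1.
The form in (s + 3) signals a first-shifting-theorem factor e^(-3t).
Since L{sinh(t)} = 1/(s^2 - 1), the inverse is e^(-3*t)*sinh(t), scaled by -3.

f(t) = -3*exp(-3*t)*sinh(t)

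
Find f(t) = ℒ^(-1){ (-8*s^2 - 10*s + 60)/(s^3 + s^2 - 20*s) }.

f(t) = -3*exp(4*t) - 3 - 2*exp(-5*t)

Factor the denominator: s^3 + s^2 - 20*s = s*(s - 4)*(s + 5).
Partial fraction decomposition gives [-3/(s - 4)] + [-2/(s + 5)] + [-3/s].
Invert each term: -3/(s - 4) ↔ -3e^(4t); -2/(s + 5) ↔ -2e^(-5t); -3/(s - 0) ↔ -3e^(0t).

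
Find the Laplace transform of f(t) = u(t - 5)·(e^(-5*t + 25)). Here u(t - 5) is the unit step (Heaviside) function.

exp(-5*s)/(s + 5)

By the second shifting theorem, L{u(t - c)·g(t - c)} = e^(-cs)·G(s) with c = 5 and G(s) = L{g(t)}.
L{e^(-5t)} = 1/(s + 5).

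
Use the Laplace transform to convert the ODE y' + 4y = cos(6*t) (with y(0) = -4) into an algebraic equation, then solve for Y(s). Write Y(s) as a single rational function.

Y(s) = (-4*s^2 + s - 144)/(s^3 + 4*s^2 + 36*s + 144)

Apply the Laplace transform to the equation.
With L{y'} = sY - y(0) = sY - (-4): the LHS transforms to (s + 4)Y - (-4).
The right side is L{cos(6*t)} = s/(s^2 + 36).
So (s + 4)Y = s/(s^2 + 36) + (-4).
Solve for Y(s) and write it as one ratio of polynomials.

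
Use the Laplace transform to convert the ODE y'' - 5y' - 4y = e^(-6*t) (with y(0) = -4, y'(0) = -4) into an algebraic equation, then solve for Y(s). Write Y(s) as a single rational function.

Y(s) = (-4*s^2 - 8*s + 97)/(s^3 + s^2 - 34*s - 24)

Laplace-transform each side.
Using L{y''} = s^2 Y - s·y(0) - y'(0) and L{y'} = sY - y(0), with y(0) = -4, y'(0) = -4, the left side becomes (s^2 - 5*s - 4)Y - (-4*s + 16).
The right side is L{e^(-6*t)} = 1/(s + 6).
So (s^2 - 5*s - 4)Y = 1/(s + 6) + (-4*s + 16).
Solve for Y(s) and write it as one ratio of polynomials.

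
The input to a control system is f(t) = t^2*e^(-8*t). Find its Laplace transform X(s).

L{e^(-8t)} = 1/(s + 8).
Then apply L{t^2·g(t)} = (-1)^2 d^2/ds^2[G(s)] with G(s) = 1/(s + 8):
differentiating 2 times and applying the sign gives 2/(s + 8)^3.

X(s) = 2/(s + 8)^3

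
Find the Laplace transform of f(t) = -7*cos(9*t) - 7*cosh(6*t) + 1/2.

-7*s/(s^2 + 81) - 7*s/(s^2 - 36) + 1/(2*s)

By linearity of the Laplace transform, transform each term separately.
(-7)·[L{cos(9t)} = s/(s^2 + 81)]; L{1/2} = (1/2)/s; (-7)·[L{cosh(6t)} = s/(s^2 - 36)].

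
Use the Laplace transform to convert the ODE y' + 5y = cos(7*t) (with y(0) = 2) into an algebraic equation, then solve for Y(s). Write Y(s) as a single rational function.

Y(s) = (2*s^2 + s + 98)/(s^3 + 5*s^2 + 49*s + 245)

Transform both sides with L{·}.
With L{y'} = sY - y(0) = sY - 2: the LHS transforms to (s + 5)Y - (2).
The right side is L{cos(7*t)} = s/(s^2 + 49).
So (s + 5)Y = s/(s^2 + 49) + (2).
Isolate Y and clear denominators.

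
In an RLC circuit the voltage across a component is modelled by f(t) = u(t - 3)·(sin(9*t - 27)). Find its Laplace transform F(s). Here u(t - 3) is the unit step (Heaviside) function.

By the second shifting theorem, L{u(t - c)·g(t - c)} = e^(-cs)·G(s) with c = 3 and G(s) = L{g(t)}.
L{sin(9t)} = 9/(s^2 + 81).

F(s) = 9*exp(-3*s)/(s^2 + 81)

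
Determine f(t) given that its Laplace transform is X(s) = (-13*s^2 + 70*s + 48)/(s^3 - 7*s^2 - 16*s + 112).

Factor the denominator: s^3 - 7*s^2 - 16*s + 112 = (s - 7)*(s - 4)*(s + 4).
Partial fraction decomposition gives [-3/(s - 7)] + [-5/(s - 4)] + [-5/(s + 4)].
Invert each term: -3/(s - 7) ↔ -3e^(7t); -5/(s - 4) ↔ -5e^(4t); -5/(s + 4) ↔ -5e^(-4t).

f(t) = -3*exp(7*t) - 5*exp(4*t) - 5*exp(-4*t)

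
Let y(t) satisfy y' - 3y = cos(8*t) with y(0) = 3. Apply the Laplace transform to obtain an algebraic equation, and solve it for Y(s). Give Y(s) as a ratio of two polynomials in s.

Y(s) = (3*s^2 + s + 192)/(s^3 - 3*s^2 + 64*s - 192)

Laplace-transform each side.
With L{y'} = sY - y(0) = sY - 3: the LHS transforms to (s - 3)Y - (3).
The right side is L{cos(8*t)} = s/(s^2 + 64).
So (s - 3)Y = s/(s^2 + 64) + (3).
Isolate Y and clear denominators.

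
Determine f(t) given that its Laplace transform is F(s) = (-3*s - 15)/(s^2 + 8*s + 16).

f(t) = -3*t*exp(-4*t) - 3*exp(-4*t)

Factor the denominator: s^2 + 8*s + 16 = (s + 4)^2.
Partial fraction decomposition gives [-3/(s + 4)] + [-3/(s + 4)^2].
Invert each term: -3/(s + 4) ↔ -3e^(-4t); -3/(s + 4)^2 ↔ -3t·e^(-4t).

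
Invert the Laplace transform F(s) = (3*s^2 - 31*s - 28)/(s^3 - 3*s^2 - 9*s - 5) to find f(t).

Factor the denominator: s^3 - 3*s^2 - 9*s - 5 = (s - 5)*(s + 1)^2.
Partial fraction decomposition gives [6/(s + 1)] + [-1/(s + 1)^2] + [-3/(s - 5)].
Invert each term: 6/(s + 1) ↔ 6e^(-t); -1/(s + 1)^2 ↔ -t·e^(-t); -3/(s - 5) ↔ -3e^(5t).

f(t) = -t*exp(-t) - 3*exp(5*t) + 6*exp(-t)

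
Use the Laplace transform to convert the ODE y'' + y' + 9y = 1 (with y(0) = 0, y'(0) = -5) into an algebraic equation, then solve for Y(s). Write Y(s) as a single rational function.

Y(s) = (-5*s + 1)/(s^3 + s^2 + 9*s)

Take the Laplace transform of both sides.
The derivative rules (L{y''} = s^2 Y - s·y(0) - y'(0) and L{y'} = sY - y(0), with y(0) = 0, y'(0) = -5) turn the left side into (s^2 + s + 9)Y - (-5).
The right side is L{1} = 1/s.
So (s^2 + s + 9)Y = 1/s + (-5).
Solve for Y(s) and write it as one ratio of polynomials.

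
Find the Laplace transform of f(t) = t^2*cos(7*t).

L{cos(7t)} = s/(s^2 + 49).
Then apply L{t^2·g(t)} = (-1)^2 d^2/ds^2[G(s)] with G(s) = s/(s^2 + 49):
differentiating 2 times and applying the sign gives 2*s*(s^2 - 147)/(s^2 + 49)^3.

2*s*(s^2 - 147)/(s^2 + 49)^3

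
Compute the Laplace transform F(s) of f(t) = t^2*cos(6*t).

F(s) = 2*s*(s^2 - 108)/(s^2 + 36)^3

L{cos(6t)} = s/(s^2 + 36).
Then apply L{t^2·g(t)} = (-1)^2 d^2/ds^2[G(s)] with G(s) = s/(s^2 + 36):
differentiating 2 times and applying the sign gives 2*s*(s^2 - 108)/(s^2 + 36)^3.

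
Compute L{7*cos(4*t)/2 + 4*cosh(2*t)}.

By linearity of the Laplace transform, transform each term separately.
(7/2)·[L{cos(4t)} = s/(s^2 + 16)]; (4)·[L{cosh(2t)} = s/(s^2 - 4)].

7*s/(2*(s^2 + 16)) + 4*s/(s^2 - 4)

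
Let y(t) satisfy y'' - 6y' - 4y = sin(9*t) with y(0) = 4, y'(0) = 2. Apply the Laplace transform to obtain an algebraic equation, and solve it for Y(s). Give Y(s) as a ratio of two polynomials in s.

Y(s) = (4*s^3 - 22*s^2 + 324*s - 1773)/(s^4 - 6*s^3 + 77*s^2 - 486*s - 324)

Transform both sides with L{·}.
Using L{y''} = s^2 Y - s·y(0) - y'(0) and L{y'} = sY - y(0), with y(0) = 4, y'(0) = 2, the left side becomes (s^2 - 6*s - 4)Y - (4*s - 22).
The right side is L{sin(9*t)} = 9/(s^2 + 81).
So (s^2 - 6*s - 4)Y = 9/(s^2 + 81) + (4*s - 22).
Isolate Y and clear denominators.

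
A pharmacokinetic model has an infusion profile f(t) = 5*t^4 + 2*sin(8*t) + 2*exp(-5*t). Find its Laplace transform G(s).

By linearity of the Laplace transform, transform each term separately.
(5)·[L{t^4} = 4!/s^5 = 24/s^5]; (2)·[L{sin(8t)} = 8/(s^2 + 64)]; (2)·[L{e^(-5t)} = 1/(s + 5)].

G(s) = 16/(s^2 + 64) + 2/(s + 5) + 120/s^5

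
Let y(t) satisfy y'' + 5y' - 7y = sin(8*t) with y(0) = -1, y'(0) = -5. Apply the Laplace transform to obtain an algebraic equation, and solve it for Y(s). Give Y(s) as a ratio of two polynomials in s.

Y(s) = (-s^3 - 10*s^2 - 64*s - 632)/(s^4 + 5*s^3 + 57*s^2 + 320*s - 448)

Take the Laplace transform of both sides.
With L{y''} = s^2 Y - s·y(0) - y'(0) and L{y'} = sY - y(0), with y(0) = -1, y'(0) = -5: the LHS transforms to (s^2 + 5*s - 7)Y - (-s - 10).
The right side is L{sin(8*t)} = 8/(s^2 + 64).
So (s^2 + 5*s - 7)Y = 8/(s^2 + 64) + (-s - 10).
Solve for Y(s) and write it as one ratio of polynomials.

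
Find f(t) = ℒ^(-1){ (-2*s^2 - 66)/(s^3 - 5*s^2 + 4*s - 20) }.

f(t) = -4*exp(5*t) + 5*sin(2*t) + 2*cos(2*t)

Factor the denominator: s^3 - 5*s^2 + 4*s - 20 = (s - 5)*(s^2 + 4).
Partial fraction decomposition gives [-4/(s - 5)] + [2*s/(s^2 + 4)] + [10/(s^2 + 4)].
Invert each term: -4/(s - 5) ↔ -4e^(5t); 2·s/(s^2 + 4) ↔ 2cos(2t); 5·2/(s^2 + 4) ↔ 5sin(2t).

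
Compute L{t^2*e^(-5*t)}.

L{e^(-5t)} = 1/(s + 5).
Then apply L{t^2·g(t)} = (-1)^2 d^2/ds^2[H(s)] with H(s) = 1/(s + 5):
differentiating 2 times and applying the sign gives 2/(s + 5)^3.

2/(s + 5)^3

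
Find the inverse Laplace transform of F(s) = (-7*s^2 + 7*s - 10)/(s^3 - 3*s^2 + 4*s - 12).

Factor the denominator: s^3 - 3*s^2 + 4*s - 12 = (s - 3)*(s^2 + 4).
Partial fraction decomposition gives [-4/(s - 3)] + [-3*s/(s^2 + 4)] + [-2/(s^2 + 4)].
Invert each term: -4/(s - 3) ↔ -4e^(3t); -3·s/(s^2 + 4) ↔ -3cos(2t); -1·2/(s^2 + 4) ↔ -sin(2t).

-4*exp(3*t) - sin(2*t) - 3*cos(2*t)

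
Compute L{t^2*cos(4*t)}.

2*s*(s^2 - 48)/(s^2 + 16)^3

L{cos(4t)} = s/(s^2 + 16).
Then apply L{t^2·g(t)} = (-1)^2 d^2/ds^2[G(s)] with G(s) = s/(s^2 + 16):
differentiating 2 times and applying the sign gives 2*s*(s^2 - 48)/(s^2 + 16)^3.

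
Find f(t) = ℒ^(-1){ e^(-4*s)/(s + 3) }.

The factor e^(-4s) signals a time shift by c = 4 (second shifting theorem).
L{e^(-3t)} = 1/(s + 3), so L^-1{1/(s + 3)} = e^(-3*t).
Hence the inverse is u(t - 4) times that function evaluated at t - 4.

f(t) = Heaviside(t - 4)*(exp(-3*t + 12))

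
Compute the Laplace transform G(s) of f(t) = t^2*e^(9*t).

G(s) = 2/(s - 9)^3

L{e^(9t)} = 1/(s - 9).
Then apply L{t^2·g(t)} = (-1)^2 d^2/ds^2[H(s)] with H(s) = 1/(s - 9):
differentiating 2 times and applying the sign gives 2/(s - 9)^3.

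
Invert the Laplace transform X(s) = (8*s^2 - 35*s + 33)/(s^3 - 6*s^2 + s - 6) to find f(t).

f(t) = 3*exp(6*t) - 5*sin(t) + 5*cos(t)

Factor the denominator: s^3 - 6*s^2 + s - 6 = (s - 6)*(s^2 + 1).
Partial fraction decomposition gives [3/(s - 6)] + [5*s/(s^2 + 1)] + [-5/(s^2 + 1)].
Invert each term: 3/(s - 6) ↔ 3e^(6t); 5·s/(s^2 + 1) ↔ 5cos(t); -5·1/(s^2 + 1) ↔ -5sin(t).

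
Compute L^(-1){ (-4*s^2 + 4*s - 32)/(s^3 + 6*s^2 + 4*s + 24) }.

-sin(2*t) + cos(2*t) - 5*exp(-6*t)

Factor the denominator: s^3 + 6*s^2 + 4*s + 24 = (s + 6)*(s^2 + 4).
Partial fraction decomposition gives [-5/(s + 6)] + [s/(s^2 + 4)] + [-2/(s^2 + 4)].
Invert each term: -5/(s + 6) ↔ -5e^(-6t); 1·s/(s^2 + 4) ↔ cos(2t); -1·2/(s^2 + 4) ↔ -sin(2t).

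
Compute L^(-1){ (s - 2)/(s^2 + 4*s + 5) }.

Complete the square in the denominator: s^2 + 4*s + 5 = (s + 2)^2 + 1^2.
Split the numerator to match: s - 2 = 1·(s + 2) - 4·1.
Invert each term: 1·(s + 2)/((s + 2)^2 + 1) ↔ e^(-2t)cos(t); -4·1/((s + 2)^2 + 1) ↔ -4e^(-2t)sin(t).

-4*exp(-2*t)*sin(t) + exp(-2*t)*cos(t)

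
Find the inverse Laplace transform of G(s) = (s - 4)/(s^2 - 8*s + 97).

exp(4*t)*cos(9*t)

Rewrite the denominator: s^2 - 8*s + 97 = (s - 4)^2 + 81.
The form in (s - 4) signals a first-shifting-theorem factor e^(4t).
Since L{cos(9t)} = s/(s^2 + 81), the inverse is e^(4*t)*cos(9*t).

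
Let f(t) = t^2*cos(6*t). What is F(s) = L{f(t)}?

F(s) = 2*s*(s^2 - 108)/(s^2 + 36)^3

L{cos(6t)} = s/(s^2 + 36).
Then apply L{t^2·g(t)} = (-1)^2 d^2/ds^2[G(s)] with G(s) = s/(s^2 + 36):
differentiating 2 times and applying the sign gives 2*s*(s^2 - 108)/(s^2 + 36)^3.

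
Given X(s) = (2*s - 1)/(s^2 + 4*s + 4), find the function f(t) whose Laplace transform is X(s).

Factor the denominator: s^2 + 4*s + 4 = (s + 2)^2.
Partial fraction decomposition gives [2/(s + 2)] + [-5/(s + 2)^2].
Invert each term: 2/(s + 2) ↔ 2e^(-2t); -5/(s + 2)^2 ↔ -5t·e^(-2t).

f(t) = -5*t*exp(-2*t) + 2*exp(-2*t)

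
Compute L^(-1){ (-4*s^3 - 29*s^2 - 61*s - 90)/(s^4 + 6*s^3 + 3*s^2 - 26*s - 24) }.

Factor the denominator: s^4 + 6*s^3 + 3*s^2 - 26*s - 24 = (s - 2)*(s + 1)*(s + 3)*(s + 4).
Partial fraction decomposition gives [-4/(s - 2)] + [3/(s + 4)] + [-6/(s + 3)] + [3/(s + 1)].
Invert each term: -4/(s - 2) ↔ -4e^(2t); 3/(s + 4) ↔ 3e^(-4t); -6/(s + 3) ↔ -6e^(-3t); 3/(s + 1) ↔ 3e^(-t).

-4*exp(2*t) + 3*exp(-t) - 6*exp(-3*t) + 3*exp(-4*t)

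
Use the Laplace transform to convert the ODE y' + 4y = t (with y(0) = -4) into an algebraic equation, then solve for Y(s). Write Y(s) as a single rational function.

Take the Laplace transform of both sides.
The derivative rules (L{y'} = sY - y(0) = sY - (-4)) turn the left side into (s + 4)Y - (-4).
The right side is L{t} = s^(-2).
So (s + 4)Y = s^(-2) + (-4).
Divide through and combine into a single rational function.

Y(s) = (-4*s^2 + 1)/(s^3 + 4*s^2)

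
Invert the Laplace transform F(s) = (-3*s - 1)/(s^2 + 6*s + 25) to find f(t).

f(t) = 2*exp(-3*t)*sin(4*t) - 3*exp(-3*t)*cos(4*t)

Complete the square in the denominator: s^2 + 6*s + 25 = (s + 3)^2 + 4^2.
Split the numerator to match: -3*s - 1 = -3·(s + 3) + 2·4.
Invert each term: -3·(s + 3)/((s + 3)^2 + 16) ↔ -3e^(-3t)cos(4t); 2·4/((s + 3)^2 + 16) ↔ 2e^(-3t)sin(4t).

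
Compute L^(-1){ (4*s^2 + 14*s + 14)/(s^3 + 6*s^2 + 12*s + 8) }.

t^2*exp(-2*t) - 2*t*exp(-2*t) + 4*exp(-2*t)

Factor the denominator: s^3 + 6*s^2 + 12*s + 8 = (s + 2)^3.
Partial fraction decomposition gives [4/(s + 2)] + [-2/(s + 2)^2] + [2/(s + 2)^3].
Invert each term: 4/(s + 2) ↔ 4e^(-2t); -2/(s + 2)^2 ↔ -2t·e^(-2t); 2/(s + 2)^3 ↔ (1)t^2·e^(-2t).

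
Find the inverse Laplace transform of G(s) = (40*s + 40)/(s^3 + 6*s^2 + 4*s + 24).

Factor the denominator: s^3 + 6*s^2 + 4*s + 24 = (s + 6)*(s^2 + 4).
Partial fraction decomposition gives [-5/(s + 6)] + [5*s/(s^2 + 4)] + [10/(s^2 + 4)].
Invert each term: -5/(s + 6) ↔ -5e^(-6t); 5·s/(s^2 + 4) ↔ 5cos(2t); 5·2/(s^2 + 4) ↔ 5sin(2t).

5*sin(2*t) + 5*cos(2*t) - 5*exp(-6*t)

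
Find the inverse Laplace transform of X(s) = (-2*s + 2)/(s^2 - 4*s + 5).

-2*exp(2*t)*sin(t) - 2*exp(2*t)*cos(t)

Complete the square in the denominator: s^2 - 4*s + 5 = (s - 2)^2 + 1^2.
Split the numerator to match: -2*s + 2 = -2·(s - 2) - 2·1.
Invert each term: -2·(s - 2)/((s - 2)^2 + 1) ↔ -2e^(2t)cos(t); -2·1/((s - 2)^2 + 1) ↔ -2e^(2t)sin(t).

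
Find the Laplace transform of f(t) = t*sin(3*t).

6*s/(s^2 + 9)^2

L{sin(3t)} = 3/(s^2 + 9).
Then apply L{t·g(t)} = -d/ds[G(s)] with G(s) = 3/(s^2 + 9):
differentiating 1 time and applying the sign gives 6*s/(s^2 + 9)^2.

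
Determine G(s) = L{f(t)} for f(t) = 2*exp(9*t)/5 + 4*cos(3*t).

The transform is linear, so treat each term independently.
(4)·[L{cos(3t)} = s/(s^2 + 9)]; (2/5)·[L{e^(9t)} = 1/(s - 9)].

G(s) = 4*s/(s^2 + 9) + 2/(5*(s - 9))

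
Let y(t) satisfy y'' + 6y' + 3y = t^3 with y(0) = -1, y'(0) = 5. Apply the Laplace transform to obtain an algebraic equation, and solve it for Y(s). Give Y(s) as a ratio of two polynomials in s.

Y(s) = (-s^5 - s^4 + 6)/(s^6 + 6*s^5 + 3*s^4)

Take the Laplace transform of both sides.
With L{y''} = s^2 Y - s·y(0) - y'(0) and L{y'} = sY - y(0), with y(0) = -1, y'(0) = 5: the LHS transforms to (s^2 + 6*s + 3)Y - (-s - 1).
The right side is L{t^3} = 6/s^4.
So (s^2 + 6*s + 3)Y = 6/s^4 + (-s - 1).
Solve for Y(s) and write it as one ratio of polynomials.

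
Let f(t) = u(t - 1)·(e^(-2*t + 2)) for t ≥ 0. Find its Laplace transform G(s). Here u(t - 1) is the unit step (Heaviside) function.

By the second shifting theorem, L{u(t - c)·g(t - c)} = e^(-cs)·H(s) with c = 1 and H(s) = L{g(t)}.
L{e^(-2t)} = 1/(s + 2).

G(s) = exp(-s)/(s + 2)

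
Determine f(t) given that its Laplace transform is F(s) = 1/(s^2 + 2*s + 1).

f(t) = t*exp(-t)

Rewrite the denominator: s^2 + 2*s + 1 = (s + 1)^2.
The form in (s + 1) signals a first-shifting-theorem factor e^(-t).
Since L{t} = 1!/s^2 = 1/s^2, the inverse is t*e^(-t).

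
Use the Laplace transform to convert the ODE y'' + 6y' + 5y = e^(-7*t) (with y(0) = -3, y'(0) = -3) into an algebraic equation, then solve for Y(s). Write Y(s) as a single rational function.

Transform both sides with L{·}.
The derivative rules (L{y''} = s^2 Y - s·y(0) - y'(0) and L{y'} = sY - y(0), with y(0) = -3, y'(0) = -3) turn the left side into (s^2 + 6*s + 5)Y - (-3*s - 21).
The right side is L{e^(-7*t)} = 1/(s + 7).
So (s^2 + 6*s + 5)Y = 1/(s + 7) + (-3*s - 21).
Divide through and combine into a single rational function.

Y(s) = (-3*s^2 - 42*s - 146)/(s^3 + 13*s^2 + 47*s + 35)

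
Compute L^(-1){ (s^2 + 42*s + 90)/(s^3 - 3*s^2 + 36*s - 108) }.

Factor the denominator: s^3 - 3*s^2 + 36*s - 108 = (s - 3)*(s^2 + 36).
Partial fraction decomposition gives [5/(s - 3)] + [-4*s/(s^2 + 36)] + [30/(s^2 + 36)].
Invert each term: 5/(s - 3) ↔ 5e^(3t); -4·s/(s^2 + 36) ↔ -4cos(6t); 5·6/(s^2 + 36) ↔ 5sin(6t).

5*exp(3*t) + 5*sin(6*t) - 4*cos(6*t)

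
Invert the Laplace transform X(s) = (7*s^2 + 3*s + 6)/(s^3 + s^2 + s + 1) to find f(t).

Factor the denominator: s^3 + s^2 + s + 1 = (s + 1)*(s^2 + 1).
Partial fraction decomposition gives [5/(s + 1)] + [2*s/(s^2 + 1)] + [1/(s^2 + 1)].
Invert each term: 5/(s + 1) ↔ 5e^(-t); 2·s/(s^2 + 1) ↔ 2cos(t); 1·1/(s^2 + 1) ↔ sin(t).

f(t) = sin(t) + 2*cos(t) + 5*exp(-t)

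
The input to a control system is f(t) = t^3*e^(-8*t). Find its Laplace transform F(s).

F(s) = 6/(s + 8)^4

L{t^3} = 3!/s^4 = 6/s^4.
By the first shifting theorem, multiplying by e^(-8t) replaces s with s + 8.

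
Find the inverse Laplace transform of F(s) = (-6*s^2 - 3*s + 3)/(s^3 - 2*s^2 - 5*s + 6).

Factor the denominator: s^3 - 2*s^2 - 5*s + 6 = (s - 3)*(s - 1)*(s + 2).
Partial fraction decomposition gives [1/(s - 1)] + [-6/(s - 3)] + [-1/(s + 2)].
Invert each term: 1/(s - 1) ↔ e^(t); -6/(s - 3) ↔ -6e^(3t); -1/(s + 2) ↔ -e^(-2t).

-6*exp(3*t) + exp(t) - exp(-2*t)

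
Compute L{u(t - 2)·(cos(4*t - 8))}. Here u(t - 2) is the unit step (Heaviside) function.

s*exp(-2*s)/(s^2 + 16)

By the second shifting theorem, L{u(t - c)·g(t - c)} = e^(-cs)·G(s) with c = 2 and G(s) = L{g(t)}.
L{cos(4t)} = s/(s^2 + 16).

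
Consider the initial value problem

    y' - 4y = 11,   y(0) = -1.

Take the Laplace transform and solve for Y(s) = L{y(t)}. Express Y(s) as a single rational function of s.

Y(s) = (-s + 11)/(s^2 - 4*s)

Apply the Laplace transform to the equation.
Using L{y'} = sY - y(0) = sY - (-1), the left side becomes (s - 4)Y - (-1).
The right side is L{11} = 11/s.
So (s - 4)Y = 11/s + (-1).
Isolate Y and clear denominators.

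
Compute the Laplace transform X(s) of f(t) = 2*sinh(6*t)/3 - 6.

By linearity of the Laplace transform, transform each term separately.
L{-6} = -6/s; (2/3)·[L{sinh(6t)} = 6/(s^2 - 36)].

X(s) = 4/(s^2 - 36) - 6/s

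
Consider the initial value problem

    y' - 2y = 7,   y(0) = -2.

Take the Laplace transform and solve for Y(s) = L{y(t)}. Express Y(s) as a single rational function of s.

Laplace-transform each side.
The derivative rules (L{y'} = sY - y(0) = sY - (-2)) turn the left side into (s - 2)Y - (-2).
The right side is L{7} = 7/s.
So (s - 2)Y = 7/s + (-2).
Isolate Y and clear denominators.

Y(s) = (-2*s + 7)/(s^2 - 2*s)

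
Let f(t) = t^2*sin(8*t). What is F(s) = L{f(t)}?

F(s) = 16*(3*s^2 - 64)/(s^2 + 64)^3

L{sin(8t)} = 8/(s^2 + 64).
Then apply L{t^2·g(t)} = (-1)^2 d^2/ds^2[G(s)] with G(s) = 8/(s^2 + 64):
differentiating 2 times and applying the sign gives 16*(3*s^2 - 64)/(s^2 + 64)^3.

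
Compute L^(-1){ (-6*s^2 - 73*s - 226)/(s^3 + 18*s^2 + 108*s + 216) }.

Factor the denominator: s^3 + 18*s^2 + 108*s + 216 = (s + 6)^3.
Partial fraction decomposition gives [-6/(s + 6)] + [-1/(s + 6)^2] + [-4/(s + 6)^3].
Invert each term: -6/(s + 6) ↔ -6e^(-6t); -1/(s + 6)^2 ↔ -t·e^(-6t); -4/(s + 6)^3 ↔ (-2)t^2·e^(-6t).

-2*t^2*exp(-6*t) - t*exp(-6*t) - 6*exp(-6*t)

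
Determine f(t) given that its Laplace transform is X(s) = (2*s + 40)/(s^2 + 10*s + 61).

f(t) = 5*exp(-5*t)*sin(6*t) + 2*exp(-5*t)*cos(6*t)

Complete the square in the denominator: s^2 + 10*s + 61 = (s + 5)^2 + 6^2.
Split the numerator to match: 2*s + 40 = 2·(s + 5) + 5·6.
Invert each term: 2·(s + 5)/((s + 5)^2 + 36) ↔ 2e^(-5t)cos(6t); 5·6/((s + 5)^2 + 36) ↔ 5e^(-5t)sin(6t).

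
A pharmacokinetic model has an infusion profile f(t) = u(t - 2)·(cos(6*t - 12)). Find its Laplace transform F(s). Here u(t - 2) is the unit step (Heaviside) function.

F(s) = s*exp(-2*s)/(s^2 + 36)

By the second shifting theorem, L{u(t - c)·g(t - c)} = e^(-cs)·G(s) with c = 2 and G(s) = L{g(t)}.
L{cos(6t)} = s/(s^2 + 36).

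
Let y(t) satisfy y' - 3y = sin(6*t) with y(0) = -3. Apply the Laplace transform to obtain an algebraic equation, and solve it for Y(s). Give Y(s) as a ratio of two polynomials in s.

Apply the Laplace transform to the equation.
With L{y'} = sY - y(0) = sY - (-3): the LHS transforms to (s - 3)Y - (-3).
The right side is L{sin(6*t)} = 6/(s^2 + 36).
So (s - 3)Y = 6/(s^2 + 36) + (-3).
Divide through and combine into a single rational function.

Y(s) = (-3*s^2 - 102)/(s^3 - 3*s^2 + 36*s - 108)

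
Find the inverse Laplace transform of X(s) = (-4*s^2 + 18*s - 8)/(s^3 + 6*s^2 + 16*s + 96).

3*sin(4*t) + cos(4*t) - 5*exp(-6*t)

Factor the denominator: s^3 + 6*s^2 + 16*s + 96 = (s + 6)*(s^2 + 16).
Partial fraction decomposition gives [-5/(s + 6)] + [s/(s^2 + 16)] + [12/(s^2 + 16)].
Invert each term: -5/(s + 6) ↔ -5e^(-6t); 1·s/(s^2 + 16) ↔ cos(4t); 3·4/(s^2 + 16) ↔ 3sin(4t).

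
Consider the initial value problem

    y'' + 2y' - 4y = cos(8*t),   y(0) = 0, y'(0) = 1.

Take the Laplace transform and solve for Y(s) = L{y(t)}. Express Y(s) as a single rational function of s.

Laplace-transform each side.
Using L{y''} = s^2 Y - s·y(0) - y'(0) and L{y'} = sY - y(0), with y(0) = 0, y'(0) = 1, the left side becomes (s^2 + 2*s - 4)Y - (1).
The right side is L{cos(8*t)} = s/(s^2 + 64).
So (s^2 + 2*s - 4)Y = s/(s^2 + 64) + (1).
Solve for Y(s) and write it as one ratio of polynomials.

Y(s) = (s^2 + s + 64)/(s^4 + 2*s^3 + 60*s^2 + 128*s - 256)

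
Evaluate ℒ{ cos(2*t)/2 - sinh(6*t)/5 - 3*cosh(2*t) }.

s/(2*(s^2 + 4)) - 3*s/(s^2 - 4) - 6/(5*(s^2 - 36))

The transform is linear, so treat each term independently.
(-1/5)·[L{sinh(6t)} = 6/(s^2 - 36)]; (1/2)·[L{cos(2t)} = s/(s^2 + 4)]; (-3)·[L{cosh(2t)} = s/(s^2 - 4)].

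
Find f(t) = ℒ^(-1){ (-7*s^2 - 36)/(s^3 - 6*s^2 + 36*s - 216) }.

Factor the denominator: s^3 - 6*s^2 + 36*s - 216 = (s - 6)*(s^2 + 36).
Partial fraction decomposition gives [-4/(s - 6)] + [-3*s/(s^2 + 36)] + [-18/(s^2 + 36)].
Invert each term: -4/(s - 6) ↔ -4e^(6t); -3·s/(s^2 + 36) ↔ -3cos(6t); -3·6/(s^2 + 36) ↔ -3sin(6t).

f(t) = -4*exp(6*t) - 3*sin(6*t) - 3*cos(6*t)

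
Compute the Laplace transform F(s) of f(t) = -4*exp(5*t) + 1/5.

By linearity of the Laplace transform, transform each term separately.
(-4)·[L{e^(5t)} = 1/(s - 5)]; L{1/5} = (1/5)/s.

F(s) = -4/(s - 5) + 1/(5*s)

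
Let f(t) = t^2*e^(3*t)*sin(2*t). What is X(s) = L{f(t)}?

X(s) = 4*(3*s^2 - 18*s + 23)/(s^2 - 6*s + 13)^3

L{sin(2t)} = 2/(s^2 + 4).
Multiplying by e^(3t) shifts s → s - 3, so L{e^(3*t)*sin(2*t)} = 2/((s - 3)^2 + 4).
Then apply L{t^2·g(t)} = (-1)^2 d^2/ds^2[G(s)] with G(s) = 2/((s - 3)^2 + 4):
differentiating 2 times and applying the sign gives 4*(3*s^2 - 18*s + 23)/(s^2 - 6*s + 13)^3.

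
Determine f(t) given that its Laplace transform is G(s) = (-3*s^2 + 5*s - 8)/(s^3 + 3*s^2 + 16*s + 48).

f(t) = 2*sin(4*t) - cos(4*t) - 2*exp(-3*t)

Factor the denominator: s^3 + 3*s^2 + 16*s + 48 = (s + 3)*(s^2 + 16).
Partial fraction decomposition gives [-2/(s + 3)] + [-s/(s^2 + 16)] + [8/(s^2 + 16)].
Invert each term: -2/(s + 3) ↔ -2e^(-3t); -1·s/(s^2 + 16) ↔ -cos(4t); 2·4/(s^2 + 16) ↔ 2sin(4t).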